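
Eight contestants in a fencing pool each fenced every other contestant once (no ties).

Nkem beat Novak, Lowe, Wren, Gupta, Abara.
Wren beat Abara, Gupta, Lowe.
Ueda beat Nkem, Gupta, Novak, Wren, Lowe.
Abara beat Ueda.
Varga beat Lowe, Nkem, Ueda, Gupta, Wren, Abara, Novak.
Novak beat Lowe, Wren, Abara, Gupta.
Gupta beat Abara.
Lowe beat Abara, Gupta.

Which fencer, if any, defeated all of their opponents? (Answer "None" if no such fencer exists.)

Varga has 7 wins out of 7 opponents — a perfect record.

Varga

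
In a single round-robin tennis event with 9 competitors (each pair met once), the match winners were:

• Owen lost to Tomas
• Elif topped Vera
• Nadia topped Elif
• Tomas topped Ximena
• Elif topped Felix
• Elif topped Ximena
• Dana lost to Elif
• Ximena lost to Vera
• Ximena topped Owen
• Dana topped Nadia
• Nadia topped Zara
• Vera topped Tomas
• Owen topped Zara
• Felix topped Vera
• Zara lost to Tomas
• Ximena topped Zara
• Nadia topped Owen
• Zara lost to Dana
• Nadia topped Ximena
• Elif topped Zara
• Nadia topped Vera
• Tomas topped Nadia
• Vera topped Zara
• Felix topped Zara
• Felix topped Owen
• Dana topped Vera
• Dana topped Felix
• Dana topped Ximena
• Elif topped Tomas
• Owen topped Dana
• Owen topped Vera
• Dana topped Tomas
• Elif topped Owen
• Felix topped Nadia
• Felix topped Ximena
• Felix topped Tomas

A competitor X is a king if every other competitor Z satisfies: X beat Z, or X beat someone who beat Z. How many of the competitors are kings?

Dana reaches everyone (king).
Zara cannot reach Dana, Owen, Ximena, Felix, Vera, Elif, Nadia, Tomas in two steps.
Owen cannot reach Elif in two steps.
Ximena cannot reach Felix, Elif, Nadia, Tomas in two steps.
Felix reaches everyone (king).
Vera cannot reach Dana, Felix, Elif in two steps.
Elif reaches everyone (king).
Nadia reaches everyone (king).
Tomas cannot reach Felix in two steps.
Kings: Dana, Felix, Elif, Nadia — 4.

4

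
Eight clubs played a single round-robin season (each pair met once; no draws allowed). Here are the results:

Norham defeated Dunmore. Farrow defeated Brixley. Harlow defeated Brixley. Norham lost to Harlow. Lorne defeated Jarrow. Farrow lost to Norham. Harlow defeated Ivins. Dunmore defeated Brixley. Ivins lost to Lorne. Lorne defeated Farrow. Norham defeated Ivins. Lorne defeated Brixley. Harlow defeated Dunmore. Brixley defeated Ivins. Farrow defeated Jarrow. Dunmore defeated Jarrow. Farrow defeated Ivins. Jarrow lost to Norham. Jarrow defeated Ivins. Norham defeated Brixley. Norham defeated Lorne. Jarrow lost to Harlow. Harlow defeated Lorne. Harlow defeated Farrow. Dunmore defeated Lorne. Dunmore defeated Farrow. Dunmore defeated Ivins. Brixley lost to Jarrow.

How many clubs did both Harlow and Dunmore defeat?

Harlow beat: Farrow, Jarrow, Brixley, Lorne, Dunmore, Ivins, Norham.
Dunmore beat: Farrow, Jarrow, Brixley, Lorne, Ivins.
Both beat: Farrow, Jarrow, Brixley, Lorne, Ivins — 5.

5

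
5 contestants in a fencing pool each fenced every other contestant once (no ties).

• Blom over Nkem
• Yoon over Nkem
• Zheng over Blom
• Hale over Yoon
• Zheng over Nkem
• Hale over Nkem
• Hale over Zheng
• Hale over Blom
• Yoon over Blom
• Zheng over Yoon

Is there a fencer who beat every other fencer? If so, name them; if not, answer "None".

Hale

Hale has 4 wins out of 4 opponents — a perfect record.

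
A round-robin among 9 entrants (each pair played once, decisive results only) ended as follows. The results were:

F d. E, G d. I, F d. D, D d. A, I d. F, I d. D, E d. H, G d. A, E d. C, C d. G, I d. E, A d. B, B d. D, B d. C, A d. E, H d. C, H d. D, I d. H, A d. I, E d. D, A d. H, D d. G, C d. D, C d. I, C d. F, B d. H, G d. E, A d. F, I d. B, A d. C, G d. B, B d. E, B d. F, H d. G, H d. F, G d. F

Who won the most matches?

Win totals: A 6, B 5, C 4, D 2, E 3, F 2, G 5, H 4, I 5.
A leads with 6 wins (next highest: 5).

A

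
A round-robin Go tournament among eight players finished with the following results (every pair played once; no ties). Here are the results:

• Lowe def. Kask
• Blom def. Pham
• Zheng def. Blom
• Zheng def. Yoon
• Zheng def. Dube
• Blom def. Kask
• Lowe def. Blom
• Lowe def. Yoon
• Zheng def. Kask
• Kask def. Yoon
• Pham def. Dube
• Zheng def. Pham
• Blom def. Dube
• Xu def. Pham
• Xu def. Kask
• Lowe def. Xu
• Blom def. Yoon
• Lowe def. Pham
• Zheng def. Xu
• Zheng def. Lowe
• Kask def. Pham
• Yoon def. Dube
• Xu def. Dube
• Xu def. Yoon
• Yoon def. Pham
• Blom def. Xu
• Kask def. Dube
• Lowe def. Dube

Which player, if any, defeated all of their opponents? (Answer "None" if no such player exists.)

Zheng

Zheng has 7 wins out of 7 opponents — a perfect record.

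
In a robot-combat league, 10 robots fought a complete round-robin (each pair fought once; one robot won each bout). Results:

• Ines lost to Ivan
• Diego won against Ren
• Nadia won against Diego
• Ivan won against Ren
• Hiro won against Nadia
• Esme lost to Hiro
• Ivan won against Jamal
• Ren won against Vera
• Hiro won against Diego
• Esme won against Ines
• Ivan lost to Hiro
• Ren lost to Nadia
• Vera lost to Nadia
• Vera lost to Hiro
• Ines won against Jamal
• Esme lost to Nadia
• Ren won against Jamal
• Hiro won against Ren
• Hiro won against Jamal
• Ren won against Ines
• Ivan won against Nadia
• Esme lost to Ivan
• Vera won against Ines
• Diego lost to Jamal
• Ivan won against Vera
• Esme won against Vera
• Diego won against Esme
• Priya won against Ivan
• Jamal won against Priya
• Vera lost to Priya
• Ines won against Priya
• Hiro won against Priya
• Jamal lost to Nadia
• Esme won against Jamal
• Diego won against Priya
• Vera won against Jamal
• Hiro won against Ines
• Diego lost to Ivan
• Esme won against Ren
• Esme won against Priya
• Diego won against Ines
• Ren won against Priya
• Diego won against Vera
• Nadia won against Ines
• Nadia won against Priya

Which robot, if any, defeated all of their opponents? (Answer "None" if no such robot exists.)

Hiro

Hiro has 9 wins out of 9 opponents — a perfect record.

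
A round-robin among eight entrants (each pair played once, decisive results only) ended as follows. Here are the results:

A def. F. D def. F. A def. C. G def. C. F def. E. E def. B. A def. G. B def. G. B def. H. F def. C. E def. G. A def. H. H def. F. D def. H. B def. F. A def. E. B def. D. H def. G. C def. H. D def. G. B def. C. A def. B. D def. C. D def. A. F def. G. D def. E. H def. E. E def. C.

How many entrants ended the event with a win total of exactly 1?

2

Win totals: A 6, B 5, C 1, D 6, E 3, F 3, G 1, H 3.
Exactly 1: C, G — 2 entrants.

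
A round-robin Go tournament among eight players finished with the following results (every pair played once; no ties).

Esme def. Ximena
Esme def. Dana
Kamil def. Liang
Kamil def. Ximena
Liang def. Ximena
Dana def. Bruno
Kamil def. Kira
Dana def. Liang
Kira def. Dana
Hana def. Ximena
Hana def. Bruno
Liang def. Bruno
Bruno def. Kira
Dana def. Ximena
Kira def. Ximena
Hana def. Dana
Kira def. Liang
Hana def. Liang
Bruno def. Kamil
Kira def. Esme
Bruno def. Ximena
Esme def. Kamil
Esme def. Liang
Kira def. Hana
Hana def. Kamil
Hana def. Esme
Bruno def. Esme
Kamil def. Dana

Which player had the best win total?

Hana

Win totals: Dana 3, Hana 6, Kira 5, Bruno 4, Kamil 4, Liang 2, Esme 4, Ximena 0.
Hana leads with 6 wins (next highest: 5).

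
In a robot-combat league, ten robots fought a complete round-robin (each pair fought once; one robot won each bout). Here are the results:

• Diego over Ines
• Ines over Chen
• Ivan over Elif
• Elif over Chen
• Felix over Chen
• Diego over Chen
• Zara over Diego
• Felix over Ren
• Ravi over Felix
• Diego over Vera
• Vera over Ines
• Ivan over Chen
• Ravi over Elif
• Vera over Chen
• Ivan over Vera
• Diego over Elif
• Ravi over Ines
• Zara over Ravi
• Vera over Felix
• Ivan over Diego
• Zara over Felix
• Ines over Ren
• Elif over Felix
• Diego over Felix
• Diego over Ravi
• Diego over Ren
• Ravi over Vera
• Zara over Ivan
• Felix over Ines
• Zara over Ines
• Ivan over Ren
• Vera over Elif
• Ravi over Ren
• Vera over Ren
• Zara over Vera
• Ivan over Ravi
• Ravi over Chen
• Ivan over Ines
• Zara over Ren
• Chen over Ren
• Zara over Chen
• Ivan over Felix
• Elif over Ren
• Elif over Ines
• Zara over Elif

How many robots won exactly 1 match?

1

Win totals: Zara 9, Ines 2, Chen 1, Elif 4, Felix 3, Ivan 8, Ren 0, Ravi 6, Vera 5, Diego 7.
Exactly 1: Chen — 1 robot.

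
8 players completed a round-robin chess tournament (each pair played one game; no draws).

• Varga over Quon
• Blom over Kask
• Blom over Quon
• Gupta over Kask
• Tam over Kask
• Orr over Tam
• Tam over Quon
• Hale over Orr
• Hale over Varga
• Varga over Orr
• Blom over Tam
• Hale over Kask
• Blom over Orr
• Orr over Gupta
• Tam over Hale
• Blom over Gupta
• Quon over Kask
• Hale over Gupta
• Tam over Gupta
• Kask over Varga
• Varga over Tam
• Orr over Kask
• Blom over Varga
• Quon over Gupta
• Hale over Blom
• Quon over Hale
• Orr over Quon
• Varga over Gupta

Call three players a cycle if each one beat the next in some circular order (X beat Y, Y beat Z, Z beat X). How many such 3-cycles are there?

Win totals: Blom 6, Orr 4, Tam 4, Hale 5, Kask 1, Gupta 1, Quon 3, Varga 4.
A player with w wins dominates both others in C(w,2) triples; summing gives 15 + 6 + 6 + 10 + 0 + 0 + 3 + 6 = 46 transitive triples.
Total triples C(8,3) = 56, so cyclic triples = 56 − 46 = 10.

10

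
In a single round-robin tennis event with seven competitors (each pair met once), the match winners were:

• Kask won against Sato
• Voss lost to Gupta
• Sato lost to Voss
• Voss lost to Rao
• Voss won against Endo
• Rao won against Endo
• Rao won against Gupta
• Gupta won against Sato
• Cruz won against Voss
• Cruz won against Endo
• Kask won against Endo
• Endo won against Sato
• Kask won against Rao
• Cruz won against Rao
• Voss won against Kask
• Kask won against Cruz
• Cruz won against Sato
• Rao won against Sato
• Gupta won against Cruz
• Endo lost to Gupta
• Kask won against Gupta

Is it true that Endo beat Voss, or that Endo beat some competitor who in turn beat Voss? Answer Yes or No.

Endo did not beat Voss directly.
Endo beat Sato, but each of them lost to Voss. No two-step path.

No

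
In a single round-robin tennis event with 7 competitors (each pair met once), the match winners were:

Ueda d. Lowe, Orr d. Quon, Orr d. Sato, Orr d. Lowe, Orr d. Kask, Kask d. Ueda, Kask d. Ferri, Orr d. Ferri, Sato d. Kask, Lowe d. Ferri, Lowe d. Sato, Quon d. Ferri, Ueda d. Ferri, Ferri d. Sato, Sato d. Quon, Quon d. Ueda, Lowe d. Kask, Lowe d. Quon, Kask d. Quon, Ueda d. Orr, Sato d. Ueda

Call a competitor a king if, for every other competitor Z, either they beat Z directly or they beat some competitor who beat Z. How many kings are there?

4

Ueda reaches everyone (king).
Ferri cannot reach Orr, Lowe in two steps.
Kask reaches everyone (king).
Quon cannot reach Kask in two steps.
Orr reaches everyone (king).
Sato reaches everyone (king).
Lowe cannot reach Orr in two steps.
Kings: Ueda, Kask, Orr, Sato — 4.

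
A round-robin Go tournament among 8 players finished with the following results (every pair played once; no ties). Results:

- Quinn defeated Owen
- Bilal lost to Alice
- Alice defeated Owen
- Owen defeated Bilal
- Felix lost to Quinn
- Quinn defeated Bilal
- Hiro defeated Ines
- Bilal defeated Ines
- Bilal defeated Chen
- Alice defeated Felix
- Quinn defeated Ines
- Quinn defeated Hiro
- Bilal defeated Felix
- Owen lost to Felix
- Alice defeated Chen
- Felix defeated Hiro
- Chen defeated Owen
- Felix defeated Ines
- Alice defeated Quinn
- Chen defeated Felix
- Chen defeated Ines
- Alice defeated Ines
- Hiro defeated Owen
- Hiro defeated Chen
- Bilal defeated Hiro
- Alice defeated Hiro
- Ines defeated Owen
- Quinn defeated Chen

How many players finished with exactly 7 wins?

Win totals: Chen 3, Ines 1, Felix 3, Quinn 6, Bilal 4, Hiro 3, Alice 7, Owen 1.
Exactly 7: Alice — 1 player.

1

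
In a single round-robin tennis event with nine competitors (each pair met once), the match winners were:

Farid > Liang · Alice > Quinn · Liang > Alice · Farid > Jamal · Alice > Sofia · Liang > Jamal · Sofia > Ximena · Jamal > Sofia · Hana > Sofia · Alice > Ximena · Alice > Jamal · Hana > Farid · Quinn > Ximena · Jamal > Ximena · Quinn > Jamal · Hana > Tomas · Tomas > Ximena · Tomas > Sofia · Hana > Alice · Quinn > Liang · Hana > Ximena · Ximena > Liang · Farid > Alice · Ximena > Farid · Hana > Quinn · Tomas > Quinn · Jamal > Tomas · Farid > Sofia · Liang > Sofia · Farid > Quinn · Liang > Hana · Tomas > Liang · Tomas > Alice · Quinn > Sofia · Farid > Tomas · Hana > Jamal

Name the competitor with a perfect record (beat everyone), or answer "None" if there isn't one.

Highest win total is Hana with 7 (out of 8 possible).
Hana lost to Liang, so no competitor went undefeated.

None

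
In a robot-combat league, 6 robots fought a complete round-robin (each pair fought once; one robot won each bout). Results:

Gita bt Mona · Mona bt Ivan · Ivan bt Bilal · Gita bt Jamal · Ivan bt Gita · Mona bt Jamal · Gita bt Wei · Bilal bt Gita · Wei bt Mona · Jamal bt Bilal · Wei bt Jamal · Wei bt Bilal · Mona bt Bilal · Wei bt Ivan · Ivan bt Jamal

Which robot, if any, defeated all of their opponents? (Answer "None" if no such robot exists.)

None

Highest win total is Wei with 4 (out of 5 possible).
Wei lost to Gita, so no robot went undefeated.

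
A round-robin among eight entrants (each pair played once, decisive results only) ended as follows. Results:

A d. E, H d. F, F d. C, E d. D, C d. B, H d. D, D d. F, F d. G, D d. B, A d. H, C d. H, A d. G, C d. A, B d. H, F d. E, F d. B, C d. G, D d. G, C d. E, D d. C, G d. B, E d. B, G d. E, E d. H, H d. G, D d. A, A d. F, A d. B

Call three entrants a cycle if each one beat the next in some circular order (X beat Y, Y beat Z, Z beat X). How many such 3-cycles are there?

13

Win totals: A 5, B 1, C 5, D 5, E 3, F 4, G 2, H 3.
An entrant with w wins dominates both others in C(w,2) triples; summing gives 10 + 0 + 10 + 10 + 3 + 6 + 1 + 3 = 43 transitive triples.
Total triples C(8,3) = 56, so cyclic triples = 56 − 43 = 13.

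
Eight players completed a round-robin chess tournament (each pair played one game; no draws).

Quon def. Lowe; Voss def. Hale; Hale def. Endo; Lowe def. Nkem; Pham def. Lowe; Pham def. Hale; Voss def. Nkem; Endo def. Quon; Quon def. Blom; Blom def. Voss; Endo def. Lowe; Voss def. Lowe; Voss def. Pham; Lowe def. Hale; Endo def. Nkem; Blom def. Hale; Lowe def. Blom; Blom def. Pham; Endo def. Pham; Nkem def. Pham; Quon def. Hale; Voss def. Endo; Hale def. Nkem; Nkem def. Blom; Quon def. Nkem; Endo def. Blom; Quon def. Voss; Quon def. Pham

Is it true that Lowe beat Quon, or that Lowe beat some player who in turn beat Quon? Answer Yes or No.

No

Lowe did not beat Quon directly.
Lowe beat Nkem, Hale, Blom, but each of them lost to Quon. No two-step path.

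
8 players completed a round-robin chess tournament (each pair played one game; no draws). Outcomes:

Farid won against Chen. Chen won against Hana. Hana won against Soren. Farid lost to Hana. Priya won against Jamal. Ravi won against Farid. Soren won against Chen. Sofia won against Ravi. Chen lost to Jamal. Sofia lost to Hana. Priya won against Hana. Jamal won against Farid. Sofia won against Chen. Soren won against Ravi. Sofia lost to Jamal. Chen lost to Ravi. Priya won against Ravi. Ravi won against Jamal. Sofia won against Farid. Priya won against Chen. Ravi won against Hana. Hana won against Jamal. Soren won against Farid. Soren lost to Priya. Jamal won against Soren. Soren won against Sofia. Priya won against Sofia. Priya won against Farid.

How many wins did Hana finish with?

4

Hana's results: beat Jamal, Soren, Sofia, Farid; lost to Ravi, Priya, Chen.
That is 4 wins.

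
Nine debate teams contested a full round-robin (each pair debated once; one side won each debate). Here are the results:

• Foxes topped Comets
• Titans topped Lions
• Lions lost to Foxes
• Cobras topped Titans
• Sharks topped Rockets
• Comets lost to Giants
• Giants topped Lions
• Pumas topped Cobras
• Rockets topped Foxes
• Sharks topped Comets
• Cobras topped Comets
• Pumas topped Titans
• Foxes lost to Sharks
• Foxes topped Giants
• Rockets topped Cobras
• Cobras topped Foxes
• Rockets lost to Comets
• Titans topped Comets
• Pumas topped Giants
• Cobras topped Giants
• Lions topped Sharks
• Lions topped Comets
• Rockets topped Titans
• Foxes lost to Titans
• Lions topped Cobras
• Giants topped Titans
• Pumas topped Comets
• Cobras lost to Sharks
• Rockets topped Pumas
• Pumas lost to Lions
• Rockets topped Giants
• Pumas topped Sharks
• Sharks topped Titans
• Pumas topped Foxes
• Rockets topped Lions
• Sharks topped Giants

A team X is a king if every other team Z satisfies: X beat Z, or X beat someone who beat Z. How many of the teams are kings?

7

Cobras cannot reach Sharks, Pumas in two steps.
Giants reaches everyone (king).
Sharks reaches everyone (king).
Pumas reaches everyone (king).
Comets cannot reach Sharks in two steps.
Lions reaches everyone (king).
Titans reaches everyone (king).
Rockets reaches everyone (king).
Foxes reaches everyone (king).
Kings: Giants, Sharks, Pumas, Lions, Titans, Rockets, Foxes — 7.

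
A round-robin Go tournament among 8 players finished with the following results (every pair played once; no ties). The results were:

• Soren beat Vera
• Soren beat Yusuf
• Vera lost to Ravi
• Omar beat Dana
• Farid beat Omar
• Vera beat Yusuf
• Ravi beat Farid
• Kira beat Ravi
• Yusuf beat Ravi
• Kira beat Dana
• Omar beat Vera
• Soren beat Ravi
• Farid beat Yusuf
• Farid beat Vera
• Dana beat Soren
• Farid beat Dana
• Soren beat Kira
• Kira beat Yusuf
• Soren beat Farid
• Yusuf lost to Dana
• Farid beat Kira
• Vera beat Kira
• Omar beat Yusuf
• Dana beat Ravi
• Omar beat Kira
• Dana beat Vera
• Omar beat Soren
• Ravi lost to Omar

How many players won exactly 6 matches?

Win totals: Farid 5, Yusuf 1, Omar 6, Soren 5, Ravi 2, Dana 4, Kira 3, Vera 2.
Exactly 6: Omar — 1 player.

1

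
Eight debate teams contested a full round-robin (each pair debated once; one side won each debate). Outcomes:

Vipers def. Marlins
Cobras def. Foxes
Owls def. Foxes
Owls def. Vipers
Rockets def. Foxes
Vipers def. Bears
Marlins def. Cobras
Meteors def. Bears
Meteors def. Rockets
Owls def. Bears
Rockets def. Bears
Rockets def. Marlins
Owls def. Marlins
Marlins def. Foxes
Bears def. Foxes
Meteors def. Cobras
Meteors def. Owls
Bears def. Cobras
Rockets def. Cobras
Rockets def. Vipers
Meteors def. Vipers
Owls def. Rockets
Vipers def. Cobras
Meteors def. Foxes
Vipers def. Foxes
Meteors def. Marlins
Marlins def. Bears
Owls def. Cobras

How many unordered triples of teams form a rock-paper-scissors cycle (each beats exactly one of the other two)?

0

Win totals: Meteors 7, Bears 2, Vipers 4, Marlins 3, Cobras 1, Owls 6, Rockets 5, Foxes 0.
A team with w wins dominates both others in C(w,2) triples; summing gives 21 + 1 + 6 + 3 + 0 + 15 + 10 + 0 = 56 transitive triples.
Total triples C(8,3) = 56, so cyclic triples = 56 − 56 = 0.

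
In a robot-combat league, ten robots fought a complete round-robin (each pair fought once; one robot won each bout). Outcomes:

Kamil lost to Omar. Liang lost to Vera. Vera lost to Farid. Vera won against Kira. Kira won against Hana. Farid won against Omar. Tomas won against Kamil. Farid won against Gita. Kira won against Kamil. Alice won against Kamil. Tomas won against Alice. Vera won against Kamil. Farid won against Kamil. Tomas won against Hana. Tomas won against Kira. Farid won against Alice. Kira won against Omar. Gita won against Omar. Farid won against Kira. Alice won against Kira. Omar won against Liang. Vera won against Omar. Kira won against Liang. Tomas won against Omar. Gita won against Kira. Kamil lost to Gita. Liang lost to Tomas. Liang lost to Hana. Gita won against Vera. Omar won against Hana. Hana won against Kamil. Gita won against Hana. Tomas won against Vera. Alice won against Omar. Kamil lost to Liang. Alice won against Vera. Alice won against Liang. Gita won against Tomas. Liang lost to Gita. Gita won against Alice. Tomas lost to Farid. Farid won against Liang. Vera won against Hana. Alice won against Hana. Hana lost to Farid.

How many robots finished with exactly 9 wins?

1

Win totals: Hana 2, Farid 9, Kamil 0, Liang 1, Gita 8, Kira 4, Alice 6, Vera 5, Omar 3, Tomas 7.
Exactly 9: Farid — 1 robot.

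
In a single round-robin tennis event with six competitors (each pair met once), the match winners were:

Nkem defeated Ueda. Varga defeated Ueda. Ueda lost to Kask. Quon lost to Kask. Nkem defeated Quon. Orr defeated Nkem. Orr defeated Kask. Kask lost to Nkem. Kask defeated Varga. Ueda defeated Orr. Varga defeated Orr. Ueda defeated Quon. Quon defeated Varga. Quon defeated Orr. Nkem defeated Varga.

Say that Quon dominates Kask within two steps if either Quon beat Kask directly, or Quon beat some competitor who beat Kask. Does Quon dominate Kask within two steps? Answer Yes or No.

Quon did not beat Kask directly.
Quon beat Varga, Orr. Of those, Orr beat Kask.

Yes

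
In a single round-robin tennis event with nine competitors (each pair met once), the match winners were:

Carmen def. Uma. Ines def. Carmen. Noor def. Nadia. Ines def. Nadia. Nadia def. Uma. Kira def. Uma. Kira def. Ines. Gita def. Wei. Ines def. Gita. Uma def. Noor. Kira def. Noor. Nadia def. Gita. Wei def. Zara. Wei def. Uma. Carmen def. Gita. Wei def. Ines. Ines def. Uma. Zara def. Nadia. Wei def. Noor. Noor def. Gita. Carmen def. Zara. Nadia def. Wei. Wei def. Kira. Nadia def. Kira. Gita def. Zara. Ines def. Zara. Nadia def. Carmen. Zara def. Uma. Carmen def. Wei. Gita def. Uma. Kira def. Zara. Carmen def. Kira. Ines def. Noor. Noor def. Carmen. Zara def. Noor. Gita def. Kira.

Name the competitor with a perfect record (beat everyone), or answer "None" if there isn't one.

Highest win total is Ines with 6 (out of 8 possible).
Ines lost to Kira, Wei, so no competitor went undefeated.

None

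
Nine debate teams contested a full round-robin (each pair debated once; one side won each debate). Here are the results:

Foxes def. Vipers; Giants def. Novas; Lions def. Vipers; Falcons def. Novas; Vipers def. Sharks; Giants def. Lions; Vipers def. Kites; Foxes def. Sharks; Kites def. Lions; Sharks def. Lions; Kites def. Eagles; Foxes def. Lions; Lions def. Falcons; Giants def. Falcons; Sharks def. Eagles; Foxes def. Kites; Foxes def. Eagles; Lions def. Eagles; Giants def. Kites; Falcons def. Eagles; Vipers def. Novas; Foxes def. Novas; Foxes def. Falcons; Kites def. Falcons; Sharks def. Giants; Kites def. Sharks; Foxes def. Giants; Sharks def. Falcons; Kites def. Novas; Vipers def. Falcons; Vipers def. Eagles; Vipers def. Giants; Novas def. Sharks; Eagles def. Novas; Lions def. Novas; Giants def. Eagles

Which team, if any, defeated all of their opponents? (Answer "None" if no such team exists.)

Foxes has 8 wins out of 8 opponents — a perfect record.

Foxes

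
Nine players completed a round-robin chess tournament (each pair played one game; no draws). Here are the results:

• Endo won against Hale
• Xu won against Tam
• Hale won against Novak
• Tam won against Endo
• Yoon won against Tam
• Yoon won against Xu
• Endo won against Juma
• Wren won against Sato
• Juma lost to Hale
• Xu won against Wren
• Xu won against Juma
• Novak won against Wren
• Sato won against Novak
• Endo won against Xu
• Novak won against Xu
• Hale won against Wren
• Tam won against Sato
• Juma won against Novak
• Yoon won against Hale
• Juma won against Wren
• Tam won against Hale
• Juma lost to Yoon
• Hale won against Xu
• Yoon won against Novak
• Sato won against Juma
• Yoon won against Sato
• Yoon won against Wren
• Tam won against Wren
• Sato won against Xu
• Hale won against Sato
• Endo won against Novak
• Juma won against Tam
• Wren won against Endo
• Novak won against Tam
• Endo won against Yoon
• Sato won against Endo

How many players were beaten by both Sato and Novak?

1

Sato beat: Endo, Novak, Xu, Juma.
Novak beat: Tam, Xu, Wren.
Both beat: Xu — 1.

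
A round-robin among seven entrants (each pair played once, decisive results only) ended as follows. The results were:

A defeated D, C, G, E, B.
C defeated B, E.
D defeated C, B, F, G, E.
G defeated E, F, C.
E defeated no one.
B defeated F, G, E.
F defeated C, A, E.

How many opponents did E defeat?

E's results: beat no one; lost to A, B, C, D, F, G.
That is 0 wins.

0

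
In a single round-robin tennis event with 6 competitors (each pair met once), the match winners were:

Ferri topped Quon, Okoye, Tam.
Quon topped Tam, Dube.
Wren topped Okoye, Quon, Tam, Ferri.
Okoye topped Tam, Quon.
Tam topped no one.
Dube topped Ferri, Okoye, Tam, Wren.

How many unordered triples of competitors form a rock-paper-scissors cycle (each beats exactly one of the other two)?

3

Of the C(6,3) = 20 triples, the cyclic ones are: {Quon, Ferri, Dube}; {Quon, Okoye, Dube}; {Quon, Dube, Wren}.
That is 3.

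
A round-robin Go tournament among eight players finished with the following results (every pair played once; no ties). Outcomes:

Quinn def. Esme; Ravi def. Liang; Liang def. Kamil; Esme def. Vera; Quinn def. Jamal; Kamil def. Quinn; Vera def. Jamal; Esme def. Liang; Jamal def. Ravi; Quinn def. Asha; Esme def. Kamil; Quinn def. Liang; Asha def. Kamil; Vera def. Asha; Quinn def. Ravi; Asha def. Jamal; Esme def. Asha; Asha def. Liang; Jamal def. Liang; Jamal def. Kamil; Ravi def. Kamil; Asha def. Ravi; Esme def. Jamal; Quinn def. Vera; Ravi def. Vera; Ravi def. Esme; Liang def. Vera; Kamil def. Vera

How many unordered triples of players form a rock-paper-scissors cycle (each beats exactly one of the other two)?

13

Win totals: Jamal 3, Ravi 4, Liang 2, Vera 2, Esme 5, Quinn 6, Asha 4, Kamil 2.
A player with w wins dominates both others in C(w,2) triples; summing gives 3 + 6 + 1 + 1 + 10 + 15 + 6 + 1 = 43 transitive triples.
Total triples C(8,3) = 56, so cyclic triples = 56 − 43 = 13.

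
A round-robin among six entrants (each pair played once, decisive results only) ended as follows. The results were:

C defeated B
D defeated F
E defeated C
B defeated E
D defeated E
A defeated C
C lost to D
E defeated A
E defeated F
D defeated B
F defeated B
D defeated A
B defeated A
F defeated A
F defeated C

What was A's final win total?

A's results: beat C; lost to B, D, E, F.
That is 1 win.

1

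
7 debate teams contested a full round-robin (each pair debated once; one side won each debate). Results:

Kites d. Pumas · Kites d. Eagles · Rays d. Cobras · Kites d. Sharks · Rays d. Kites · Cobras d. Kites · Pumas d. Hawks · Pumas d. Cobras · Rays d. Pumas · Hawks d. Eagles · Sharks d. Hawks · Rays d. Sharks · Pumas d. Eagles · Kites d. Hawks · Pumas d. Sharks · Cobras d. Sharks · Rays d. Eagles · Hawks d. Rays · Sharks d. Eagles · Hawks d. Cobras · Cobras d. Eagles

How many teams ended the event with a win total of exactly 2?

Win totals: Cobras 3, Eagles 0, Hawks 3, Sharks 2, Rays 5, Pumas 4, Kites 4.
Exactly 2: Sharks — 1 team.

1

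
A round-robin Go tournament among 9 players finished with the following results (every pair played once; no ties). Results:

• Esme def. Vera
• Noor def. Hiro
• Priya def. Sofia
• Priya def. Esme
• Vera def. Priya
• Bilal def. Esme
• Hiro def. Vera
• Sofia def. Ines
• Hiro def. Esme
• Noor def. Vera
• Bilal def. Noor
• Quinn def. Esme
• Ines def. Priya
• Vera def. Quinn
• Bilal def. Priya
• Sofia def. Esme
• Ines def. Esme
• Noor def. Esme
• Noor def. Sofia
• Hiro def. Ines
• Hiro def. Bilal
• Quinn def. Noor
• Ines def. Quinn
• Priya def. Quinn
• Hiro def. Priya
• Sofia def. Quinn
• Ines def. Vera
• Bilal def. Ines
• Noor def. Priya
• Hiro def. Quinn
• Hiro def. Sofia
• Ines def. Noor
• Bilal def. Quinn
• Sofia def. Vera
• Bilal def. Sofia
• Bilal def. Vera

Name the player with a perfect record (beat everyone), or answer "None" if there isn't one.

Highest win total is Hiro with 7 (out of 8 possible).
Hiro lost to Noor, so no player went undefeated.

None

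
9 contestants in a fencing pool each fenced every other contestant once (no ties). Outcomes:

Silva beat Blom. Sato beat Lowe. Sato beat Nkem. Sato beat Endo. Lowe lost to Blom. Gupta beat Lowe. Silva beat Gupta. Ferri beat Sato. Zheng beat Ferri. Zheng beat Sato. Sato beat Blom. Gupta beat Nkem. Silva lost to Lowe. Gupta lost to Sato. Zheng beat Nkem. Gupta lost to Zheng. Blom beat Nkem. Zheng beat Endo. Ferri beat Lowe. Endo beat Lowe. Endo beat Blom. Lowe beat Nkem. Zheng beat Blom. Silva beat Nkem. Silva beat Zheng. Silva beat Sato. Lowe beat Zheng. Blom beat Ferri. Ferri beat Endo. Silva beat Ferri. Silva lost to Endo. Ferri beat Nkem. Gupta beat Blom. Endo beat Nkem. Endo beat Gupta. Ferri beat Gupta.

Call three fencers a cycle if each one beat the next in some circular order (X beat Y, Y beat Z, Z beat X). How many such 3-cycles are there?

Win totals: Lowe 3, Zheng 6, Nkem 0, Sato 5, Ferri 5, Blom 3, Endo 5, Silva 6, Gupta 3.
A fencer with w wins dominates both others in C(w,2) triples; summing gives 3 + 15 + 0 + 10 + 10 + 3 + 10 + 15 + 3 = 69 transitive triples.
Total triples C(9,3) = 84, so cyclic triples = 84 − 69 = 15.

15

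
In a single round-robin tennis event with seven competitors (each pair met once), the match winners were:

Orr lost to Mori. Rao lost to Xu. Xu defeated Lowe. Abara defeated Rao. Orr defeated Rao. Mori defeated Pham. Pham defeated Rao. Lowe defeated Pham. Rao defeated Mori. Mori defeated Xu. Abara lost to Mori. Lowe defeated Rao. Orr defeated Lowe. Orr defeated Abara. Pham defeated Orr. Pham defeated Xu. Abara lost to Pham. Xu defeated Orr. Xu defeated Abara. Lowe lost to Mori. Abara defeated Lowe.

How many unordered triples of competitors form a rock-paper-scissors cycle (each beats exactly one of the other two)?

8

Win totals: Lowe 2, Pham 4, Orr 3, Mori 5, Xu 4, Abara 2, Rao 1.
A competitor with w wins dominates both others in C(w,2) triples; summing gives 1 + 6 + 3 + 10 + 6 + 1 + 0 = 27 transitive triples.
Total triples C(7,3) = 35, so cyclic triples = 35 − 27 = 8.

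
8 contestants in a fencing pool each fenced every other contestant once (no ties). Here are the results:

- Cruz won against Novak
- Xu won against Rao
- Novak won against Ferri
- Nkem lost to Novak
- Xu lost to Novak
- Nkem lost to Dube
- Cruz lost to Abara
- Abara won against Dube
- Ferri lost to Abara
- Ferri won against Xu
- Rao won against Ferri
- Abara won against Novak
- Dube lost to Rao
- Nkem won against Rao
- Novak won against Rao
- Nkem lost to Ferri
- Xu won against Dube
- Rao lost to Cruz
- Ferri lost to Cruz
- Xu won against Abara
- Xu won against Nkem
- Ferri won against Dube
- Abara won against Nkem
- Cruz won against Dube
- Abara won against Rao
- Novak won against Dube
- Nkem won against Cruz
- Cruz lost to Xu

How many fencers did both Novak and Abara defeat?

4

Novak beat: Ferri, Nkem, Rao, Dube, Xu.
Abara beat: Ferri, Cruz, Nkem, Novak, Rao, Dube.
Both beat: Ferri, Nkem, Rao, Dube — 4.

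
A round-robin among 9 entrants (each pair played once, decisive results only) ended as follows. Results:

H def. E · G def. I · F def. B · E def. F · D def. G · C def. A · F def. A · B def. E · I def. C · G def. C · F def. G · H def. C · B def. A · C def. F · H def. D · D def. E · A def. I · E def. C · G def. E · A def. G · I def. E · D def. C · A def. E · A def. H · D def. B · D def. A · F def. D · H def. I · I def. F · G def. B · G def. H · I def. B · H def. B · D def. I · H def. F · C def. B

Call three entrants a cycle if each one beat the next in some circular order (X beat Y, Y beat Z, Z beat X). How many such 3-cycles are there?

21

Win totals: A 4, B 2, C 3, D 6, E 2, F 4, G 5, H 6, I 4.
An entrant with w wins dominates both others in C(w,2) triples; summing gives 6 + 1 + 3 + 15 + 1 + 6 + 10 + 15 + 6 = 63 transitive triples.
Total triples C(9,3) = 84, so cyclic triples = 84 − 63 = 21.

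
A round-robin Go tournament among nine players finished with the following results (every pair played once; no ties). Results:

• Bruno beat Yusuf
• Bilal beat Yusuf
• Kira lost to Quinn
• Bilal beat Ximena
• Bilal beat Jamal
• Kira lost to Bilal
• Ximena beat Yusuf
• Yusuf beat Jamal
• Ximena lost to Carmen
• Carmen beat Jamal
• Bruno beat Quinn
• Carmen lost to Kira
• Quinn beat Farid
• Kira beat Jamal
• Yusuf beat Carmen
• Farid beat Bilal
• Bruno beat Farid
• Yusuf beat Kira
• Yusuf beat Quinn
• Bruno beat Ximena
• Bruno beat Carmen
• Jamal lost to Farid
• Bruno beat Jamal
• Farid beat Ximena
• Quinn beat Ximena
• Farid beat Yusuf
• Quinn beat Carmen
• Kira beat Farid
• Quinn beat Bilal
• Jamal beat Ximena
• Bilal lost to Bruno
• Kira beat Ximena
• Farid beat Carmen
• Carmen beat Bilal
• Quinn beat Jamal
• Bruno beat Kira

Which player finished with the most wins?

Win totals: Carmen 3, Ximena 1, Jamal 1, Quinn 6, Bilal 4, Yusuf 4, Farid 5, Kira 4, Bruno 8.
Bruno leads with 8 wins (next highest: 6).

Bruno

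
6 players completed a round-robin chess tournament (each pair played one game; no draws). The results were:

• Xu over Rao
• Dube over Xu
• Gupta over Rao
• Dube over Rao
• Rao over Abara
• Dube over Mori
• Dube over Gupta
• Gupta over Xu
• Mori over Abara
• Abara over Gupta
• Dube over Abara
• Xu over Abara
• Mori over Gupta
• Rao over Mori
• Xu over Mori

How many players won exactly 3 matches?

Win totals: Xu 3, Rao 2, Mori 2, Abara 1, Dube 5, Gupta 2.
Exactly 3: Xu — 1 player.

1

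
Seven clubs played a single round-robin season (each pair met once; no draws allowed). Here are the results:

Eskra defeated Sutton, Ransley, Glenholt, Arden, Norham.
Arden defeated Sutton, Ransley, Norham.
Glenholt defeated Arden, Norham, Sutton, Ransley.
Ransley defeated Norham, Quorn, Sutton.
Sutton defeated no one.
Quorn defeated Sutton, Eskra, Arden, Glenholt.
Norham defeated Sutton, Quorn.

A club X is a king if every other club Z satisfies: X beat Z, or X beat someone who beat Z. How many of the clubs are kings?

Glenholt cannot reach Eskra in two steps.
Eskra reaches everyone (king).
Norham cannot reach Ransley in two steps.
Sutton cannot reach Glenholt, Eskra, Norham, Ransley, Quorn, Arden in two steps.
Ransley reaches everyone (king).
Quorn reaches everyone (king).
Arden cannot reach Glenholt, Eskra in two steps.
Kings: Eskra, Ransley, Quorn — 3.

3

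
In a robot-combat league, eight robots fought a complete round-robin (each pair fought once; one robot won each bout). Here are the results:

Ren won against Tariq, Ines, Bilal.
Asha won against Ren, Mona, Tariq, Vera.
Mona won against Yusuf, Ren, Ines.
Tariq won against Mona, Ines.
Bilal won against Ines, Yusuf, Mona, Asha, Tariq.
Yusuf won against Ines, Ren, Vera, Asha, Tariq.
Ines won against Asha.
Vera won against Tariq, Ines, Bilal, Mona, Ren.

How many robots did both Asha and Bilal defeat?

2

Asha beat: Vera, Mona, Ren, Tariq.
Bilal beat: Ines, Mona, Asha, Yusuf, Tariq.
Both beat: Mona, Tariq — 2.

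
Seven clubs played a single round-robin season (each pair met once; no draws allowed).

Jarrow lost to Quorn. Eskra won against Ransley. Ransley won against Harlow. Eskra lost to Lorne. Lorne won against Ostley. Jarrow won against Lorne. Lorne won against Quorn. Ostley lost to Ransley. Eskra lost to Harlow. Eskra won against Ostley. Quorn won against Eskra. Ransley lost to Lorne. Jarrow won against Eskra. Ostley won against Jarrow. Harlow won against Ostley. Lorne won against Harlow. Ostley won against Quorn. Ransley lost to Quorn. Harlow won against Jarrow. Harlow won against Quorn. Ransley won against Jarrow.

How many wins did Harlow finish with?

4

Harlow's results: beat Quorn, Ostley, Jarrow, Eskra; lost to Lorne, Ransley.
That is 4 wins.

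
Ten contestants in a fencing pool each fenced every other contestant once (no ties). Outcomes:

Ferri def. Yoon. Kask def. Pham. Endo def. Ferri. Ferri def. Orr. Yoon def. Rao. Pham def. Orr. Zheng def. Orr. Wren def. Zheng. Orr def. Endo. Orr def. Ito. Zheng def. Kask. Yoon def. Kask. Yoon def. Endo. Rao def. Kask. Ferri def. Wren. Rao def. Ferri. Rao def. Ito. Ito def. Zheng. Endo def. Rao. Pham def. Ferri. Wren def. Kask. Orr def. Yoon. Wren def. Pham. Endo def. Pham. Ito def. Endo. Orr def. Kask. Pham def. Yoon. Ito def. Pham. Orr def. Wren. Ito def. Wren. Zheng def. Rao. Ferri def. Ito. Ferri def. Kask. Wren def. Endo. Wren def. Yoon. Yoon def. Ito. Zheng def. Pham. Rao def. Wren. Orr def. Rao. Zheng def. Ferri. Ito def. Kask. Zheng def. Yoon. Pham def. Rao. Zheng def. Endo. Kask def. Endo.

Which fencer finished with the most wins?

Win totals: Ferri 5, Endo 3, Pham 4, Kask 2, Yoon 4, Ito 5, Orr 6, Wren 5, Zheng 7, Rao 4.
Zheng leads with 7 wins (next highest: 6).

Zheng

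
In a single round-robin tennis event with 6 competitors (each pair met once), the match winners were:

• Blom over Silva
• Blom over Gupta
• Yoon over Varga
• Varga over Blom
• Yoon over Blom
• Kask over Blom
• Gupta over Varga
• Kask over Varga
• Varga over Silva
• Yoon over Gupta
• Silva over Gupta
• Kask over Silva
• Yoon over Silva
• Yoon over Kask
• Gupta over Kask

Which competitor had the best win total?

Win totals: Silva 1, Gupta 2, Blom 2, Yoon 5, Kask 3, Varga 2.
Yoon leads with 5 wins (next highest: 3).

Yoon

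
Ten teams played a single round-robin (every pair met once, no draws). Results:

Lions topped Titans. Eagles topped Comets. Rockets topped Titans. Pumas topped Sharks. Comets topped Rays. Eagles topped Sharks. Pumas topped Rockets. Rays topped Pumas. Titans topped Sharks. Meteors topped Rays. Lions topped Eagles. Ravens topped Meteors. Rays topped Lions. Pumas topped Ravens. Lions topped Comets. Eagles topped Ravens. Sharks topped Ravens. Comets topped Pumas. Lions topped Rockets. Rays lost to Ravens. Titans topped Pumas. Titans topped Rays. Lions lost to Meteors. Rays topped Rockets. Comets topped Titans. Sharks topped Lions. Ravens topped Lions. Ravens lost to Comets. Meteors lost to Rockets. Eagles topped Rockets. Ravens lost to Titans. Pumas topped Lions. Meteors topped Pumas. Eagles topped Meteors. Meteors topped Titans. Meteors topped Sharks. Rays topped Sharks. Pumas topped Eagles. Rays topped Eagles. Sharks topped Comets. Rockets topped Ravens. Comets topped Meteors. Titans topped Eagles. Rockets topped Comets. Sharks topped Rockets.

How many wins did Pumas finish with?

Pumas' results: beat Rockets, Eagles, Sharks, Lions, Ravens; lost to Meteors, Comets, Rays, Titans.
That is 5 wins.

5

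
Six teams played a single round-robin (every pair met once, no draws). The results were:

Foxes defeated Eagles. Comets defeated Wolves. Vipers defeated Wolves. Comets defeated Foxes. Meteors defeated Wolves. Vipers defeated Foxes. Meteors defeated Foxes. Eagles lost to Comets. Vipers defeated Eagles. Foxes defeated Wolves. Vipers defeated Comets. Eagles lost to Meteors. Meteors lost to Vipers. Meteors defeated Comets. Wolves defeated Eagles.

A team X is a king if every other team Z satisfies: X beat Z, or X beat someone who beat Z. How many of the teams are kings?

1

Meteors cannot reach Vipers in two steps.
Comets cannot reach Meteors, Vipers in two steps.
Foxes cannot reach Meteors, Comets, Vipers in two steps.
Eagles cannot reach Meteors, Comets, Foxes, Vipers, Wolves in two steps.
Vipers reaches everyone (king).
Wolves cannot reach Meteors, Comets, Foxes, Vipers in two steps.
Kings: Vipers — 1.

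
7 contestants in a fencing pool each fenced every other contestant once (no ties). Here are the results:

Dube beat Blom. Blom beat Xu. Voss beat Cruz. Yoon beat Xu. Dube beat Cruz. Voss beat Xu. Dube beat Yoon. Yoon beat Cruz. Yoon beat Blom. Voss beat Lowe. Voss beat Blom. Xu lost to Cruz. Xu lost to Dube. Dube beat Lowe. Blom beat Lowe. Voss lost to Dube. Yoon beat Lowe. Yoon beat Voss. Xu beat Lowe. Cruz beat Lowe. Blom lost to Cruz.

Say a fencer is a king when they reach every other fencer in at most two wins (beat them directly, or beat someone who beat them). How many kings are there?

1

Voss cannot reach Yoon, Dube in two steps.
Blom cannot reach Voss, Yoon, Dube, Cruz in two steps.
Yoon cannot reach Dube in two steps.
Xu cannot reach Voss, Blom, Yoon, Dube, Cruz in two steps.
Dube reaches everyone (king).
Lowe cannot reach Voss, Blom, Yoon, Xu, Dube, Cruz in two steps.
Cruz cannot reach Voss, Yoon, Dube in two steps.
Kings: Dube — 1.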